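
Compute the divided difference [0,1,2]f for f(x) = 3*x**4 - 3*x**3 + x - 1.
12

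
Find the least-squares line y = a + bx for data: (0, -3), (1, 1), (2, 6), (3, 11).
a = -33/10, b = 47/10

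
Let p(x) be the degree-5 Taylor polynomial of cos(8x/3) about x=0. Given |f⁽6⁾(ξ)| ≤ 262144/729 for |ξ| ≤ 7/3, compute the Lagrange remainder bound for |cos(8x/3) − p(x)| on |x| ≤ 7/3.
1927561216/23914845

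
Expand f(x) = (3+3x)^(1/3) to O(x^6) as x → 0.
3**(1/3) + 3**(1/3)*x/3 - 3**(1/3)*x**2/9 + 5*3**(1/3)*x**3/81 - 10*3**(1/3)*x**4/243 + 22*3**(1/3)*x**5/729 + O(x**6)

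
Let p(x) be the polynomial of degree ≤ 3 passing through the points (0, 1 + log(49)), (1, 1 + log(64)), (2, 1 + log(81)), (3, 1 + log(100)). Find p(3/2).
-log(35)/8 + log(6)/4 + 1 + log(72)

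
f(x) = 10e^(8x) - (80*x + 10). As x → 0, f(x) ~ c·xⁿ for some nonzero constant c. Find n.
2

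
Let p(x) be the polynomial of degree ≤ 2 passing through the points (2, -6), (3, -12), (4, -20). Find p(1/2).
-3/4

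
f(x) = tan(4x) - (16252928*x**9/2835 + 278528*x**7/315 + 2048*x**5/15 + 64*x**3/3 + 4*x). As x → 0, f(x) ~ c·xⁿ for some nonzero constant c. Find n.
11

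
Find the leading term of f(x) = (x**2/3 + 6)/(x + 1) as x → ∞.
x/3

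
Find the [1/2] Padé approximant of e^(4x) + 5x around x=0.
(1787*x/219 + 1)/(-32*x**2/73 - 184*x/219 + 1)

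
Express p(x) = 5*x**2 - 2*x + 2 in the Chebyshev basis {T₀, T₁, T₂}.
(9/2)T₀ + (-2)T₁ + (5/2)T₂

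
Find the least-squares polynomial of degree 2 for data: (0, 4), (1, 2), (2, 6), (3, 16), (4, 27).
25/7 + (-22/7)x + (16/7)x²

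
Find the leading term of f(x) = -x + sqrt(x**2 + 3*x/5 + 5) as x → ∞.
3/10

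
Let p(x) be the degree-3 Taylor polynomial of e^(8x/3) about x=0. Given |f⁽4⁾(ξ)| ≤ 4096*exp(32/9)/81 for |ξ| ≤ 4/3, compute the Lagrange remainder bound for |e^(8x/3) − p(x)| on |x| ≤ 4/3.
131072*exp(32/9)/19683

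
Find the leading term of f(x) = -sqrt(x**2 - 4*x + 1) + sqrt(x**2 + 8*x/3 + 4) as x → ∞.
10/3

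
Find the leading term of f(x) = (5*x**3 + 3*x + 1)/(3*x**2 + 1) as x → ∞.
5*x/3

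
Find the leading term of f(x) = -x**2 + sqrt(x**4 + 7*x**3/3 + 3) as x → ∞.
7*x/6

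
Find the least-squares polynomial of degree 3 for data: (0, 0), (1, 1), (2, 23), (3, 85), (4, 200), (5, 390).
-1/21 + (-485/126)x + (173/84)x² + (103/36)x³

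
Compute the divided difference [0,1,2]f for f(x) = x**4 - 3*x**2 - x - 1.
4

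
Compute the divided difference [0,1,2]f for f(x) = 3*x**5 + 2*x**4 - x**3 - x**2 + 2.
55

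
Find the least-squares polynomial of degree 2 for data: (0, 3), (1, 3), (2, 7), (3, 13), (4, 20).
94/35 + (-6/35)x + (8/7)x²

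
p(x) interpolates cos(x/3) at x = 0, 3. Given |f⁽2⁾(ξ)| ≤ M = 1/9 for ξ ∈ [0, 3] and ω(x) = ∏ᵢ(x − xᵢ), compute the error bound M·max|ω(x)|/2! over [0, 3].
1/8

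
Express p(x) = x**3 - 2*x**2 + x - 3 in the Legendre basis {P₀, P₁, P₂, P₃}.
(-11/3)P₀ + (8/5)P₁ + (-4/3)P₂ + (2/5)P₃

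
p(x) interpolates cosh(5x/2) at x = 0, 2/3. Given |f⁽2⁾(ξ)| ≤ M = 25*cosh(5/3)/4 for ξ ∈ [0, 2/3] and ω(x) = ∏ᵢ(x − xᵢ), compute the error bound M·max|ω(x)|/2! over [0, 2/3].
25*cosh(5/3)/72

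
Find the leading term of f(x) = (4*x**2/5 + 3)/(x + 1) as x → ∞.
4*x/5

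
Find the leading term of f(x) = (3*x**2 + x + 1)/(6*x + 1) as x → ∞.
x/2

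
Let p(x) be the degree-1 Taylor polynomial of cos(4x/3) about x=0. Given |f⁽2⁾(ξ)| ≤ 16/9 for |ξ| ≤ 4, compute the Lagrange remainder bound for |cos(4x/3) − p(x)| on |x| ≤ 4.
128/9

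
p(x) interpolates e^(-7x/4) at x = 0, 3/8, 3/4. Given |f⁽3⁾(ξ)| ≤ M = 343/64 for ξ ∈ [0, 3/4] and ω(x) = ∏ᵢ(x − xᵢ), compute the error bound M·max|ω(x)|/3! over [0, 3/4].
343*sqrt(3)/32768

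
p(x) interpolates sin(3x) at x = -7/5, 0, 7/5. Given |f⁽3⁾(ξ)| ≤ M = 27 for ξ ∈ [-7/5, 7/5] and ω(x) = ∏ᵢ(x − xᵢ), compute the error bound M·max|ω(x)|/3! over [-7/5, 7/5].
343*sqrt(3)/125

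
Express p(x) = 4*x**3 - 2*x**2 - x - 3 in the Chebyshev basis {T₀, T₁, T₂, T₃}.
(-4)T₀ + (2)T₁ - T₂ + T₃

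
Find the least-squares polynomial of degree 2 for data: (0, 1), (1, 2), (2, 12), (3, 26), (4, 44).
3/7 + (1/7)x + (19/7)x²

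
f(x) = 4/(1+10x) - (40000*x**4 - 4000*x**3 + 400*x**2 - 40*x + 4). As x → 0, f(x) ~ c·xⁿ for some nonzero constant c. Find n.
5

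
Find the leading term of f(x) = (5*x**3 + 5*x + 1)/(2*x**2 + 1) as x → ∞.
5*x/2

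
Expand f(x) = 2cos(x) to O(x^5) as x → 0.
2 - x**2 + x**4/12 + O(x**5)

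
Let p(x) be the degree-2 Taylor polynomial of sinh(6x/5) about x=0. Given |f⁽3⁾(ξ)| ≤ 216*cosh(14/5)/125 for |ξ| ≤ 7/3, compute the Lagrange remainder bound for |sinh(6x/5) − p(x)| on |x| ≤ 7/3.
1372*cosh(14/5)/375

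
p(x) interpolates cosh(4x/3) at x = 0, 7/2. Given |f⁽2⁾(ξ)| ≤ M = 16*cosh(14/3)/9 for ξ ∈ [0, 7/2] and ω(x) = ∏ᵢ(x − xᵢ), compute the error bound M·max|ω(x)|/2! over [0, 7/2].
49*cosh(14/3)/18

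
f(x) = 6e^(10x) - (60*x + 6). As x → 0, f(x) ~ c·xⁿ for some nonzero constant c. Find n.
2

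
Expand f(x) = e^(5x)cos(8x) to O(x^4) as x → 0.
1 + 5*x - 39*x**2/2 - 835*x**3/6 + O(x**4)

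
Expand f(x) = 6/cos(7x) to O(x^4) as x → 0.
6 + 147*x**2 + O(x**4)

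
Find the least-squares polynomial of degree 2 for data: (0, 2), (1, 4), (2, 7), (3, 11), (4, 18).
76/35 + (53/70)x + (11/14)x²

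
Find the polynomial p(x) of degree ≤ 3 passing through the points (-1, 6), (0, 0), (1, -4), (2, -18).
-2*x**3 + x**2 - 3*x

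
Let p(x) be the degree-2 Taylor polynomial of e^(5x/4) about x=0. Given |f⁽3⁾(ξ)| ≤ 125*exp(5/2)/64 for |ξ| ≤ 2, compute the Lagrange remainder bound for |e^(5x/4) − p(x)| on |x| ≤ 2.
125*exp(5/2)/48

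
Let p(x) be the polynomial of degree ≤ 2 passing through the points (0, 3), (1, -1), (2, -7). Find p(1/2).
5/4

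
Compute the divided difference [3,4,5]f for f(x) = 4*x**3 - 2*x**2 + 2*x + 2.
46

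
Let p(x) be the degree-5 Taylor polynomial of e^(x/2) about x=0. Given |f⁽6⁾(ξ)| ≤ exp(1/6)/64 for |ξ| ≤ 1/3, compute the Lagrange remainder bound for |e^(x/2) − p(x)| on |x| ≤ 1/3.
exp(1/6)/33592320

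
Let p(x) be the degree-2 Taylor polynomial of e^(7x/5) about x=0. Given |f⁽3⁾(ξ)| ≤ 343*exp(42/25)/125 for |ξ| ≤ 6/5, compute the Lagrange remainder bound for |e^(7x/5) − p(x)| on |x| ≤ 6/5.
12348*exp(42/25)/15625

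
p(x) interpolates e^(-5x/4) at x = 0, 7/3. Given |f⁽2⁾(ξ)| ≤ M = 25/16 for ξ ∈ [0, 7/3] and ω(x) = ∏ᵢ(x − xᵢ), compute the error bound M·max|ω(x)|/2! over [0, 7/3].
1225/1152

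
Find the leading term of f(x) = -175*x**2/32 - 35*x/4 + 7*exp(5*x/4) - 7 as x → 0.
875*x**3/384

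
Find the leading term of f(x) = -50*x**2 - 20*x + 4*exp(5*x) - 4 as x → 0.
250*x**3/3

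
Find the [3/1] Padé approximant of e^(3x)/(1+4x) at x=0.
(2583*x**3/472 + 1035*x**2/236 + 735*x/236 + 1)/(971*x/236 + 1)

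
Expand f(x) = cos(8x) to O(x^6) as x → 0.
1 - 32*x**2 + 512*x**4/3 + O(x**6)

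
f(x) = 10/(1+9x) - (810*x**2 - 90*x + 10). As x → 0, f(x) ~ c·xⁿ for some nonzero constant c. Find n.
3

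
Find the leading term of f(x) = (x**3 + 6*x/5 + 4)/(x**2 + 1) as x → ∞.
x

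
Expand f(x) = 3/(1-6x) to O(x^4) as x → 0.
3 + 18*x + 108*x**2 + 648*x**3 + O(x**4)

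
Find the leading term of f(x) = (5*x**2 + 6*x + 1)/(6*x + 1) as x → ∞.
5*x/6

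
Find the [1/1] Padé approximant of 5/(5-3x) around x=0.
1/(1 - 3*x/5)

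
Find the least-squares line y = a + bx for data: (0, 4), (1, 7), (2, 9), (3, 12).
a = 41/10, b = 13/5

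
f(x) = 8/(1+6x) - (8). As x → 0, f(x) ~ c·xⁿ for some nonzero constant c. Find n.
1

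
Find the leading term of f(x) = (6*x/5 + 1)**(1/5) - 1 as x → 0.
6*x/25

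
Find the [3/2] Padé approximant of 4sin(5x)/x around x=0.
(20 - 175*x**2/3)/(5*x**2/4 + 1)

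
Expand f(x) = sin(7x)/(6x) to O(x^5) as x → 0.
7/6 - 343*x**2/36 + 16807*x**4/720 + O(x**5)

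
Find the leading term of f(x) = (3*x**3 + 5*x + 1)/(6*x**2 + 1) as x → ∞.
x/2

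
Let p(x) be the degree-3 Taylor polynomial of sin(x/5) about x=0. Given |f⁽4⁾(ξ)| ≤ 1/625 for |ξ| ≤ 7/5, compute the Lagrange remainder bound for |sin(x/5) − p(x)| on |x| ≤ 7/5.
2401/9375000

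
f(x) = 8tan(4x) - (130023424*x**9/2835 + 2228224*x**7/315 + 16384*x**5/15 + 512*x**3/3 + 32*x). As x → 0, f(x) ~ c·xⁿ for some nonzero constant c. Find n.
11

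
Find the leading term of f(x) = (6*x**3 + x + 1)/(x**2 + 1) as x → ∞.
6*x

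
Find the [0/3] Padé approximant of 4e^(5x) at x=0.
4/(-125*x**3/6 + 25*x**2/2 - 5*x + 1)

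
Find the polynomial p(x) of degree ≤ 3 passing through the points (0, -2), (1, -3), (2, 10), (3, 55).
3*x**3 - 2*x**2 - 2*x - 2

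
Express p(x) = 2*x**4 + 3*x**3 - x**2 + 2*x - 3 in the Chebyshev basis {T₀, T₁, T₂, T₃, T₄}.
(-11/4)T₀ + (17/4)T₁ + (1/2)T₂ + (3/4)T₃ + (1/4)T₄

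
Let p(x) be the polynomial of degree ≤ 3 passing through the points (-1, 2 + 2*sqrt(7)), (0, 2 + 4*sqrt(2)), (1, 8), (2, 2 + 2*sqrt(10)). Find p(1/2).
-sqrt(10)/8 - sqrt(7)/8 + 9*sqrt(2)/4 + 43/8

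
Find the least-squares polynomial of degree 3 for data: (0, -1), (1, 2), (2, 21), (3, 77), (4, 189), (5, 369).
-44/63 + (-290/189)x + (109/252)x² + (317/108)x³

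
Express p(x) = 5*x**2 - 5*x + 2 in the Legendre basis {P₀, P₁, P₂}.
(11/3)P₀ + (-5)P₁ + (10/3)P₂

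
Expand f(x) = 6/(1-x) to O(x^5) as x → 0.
6 + 6*x + 6*x**2 + 6*x**3 + 6*x**4 + O(x**5)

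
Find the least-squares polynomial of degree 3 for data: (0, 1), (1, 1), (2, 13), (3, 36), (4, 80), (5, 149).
95/126 + (-1217/756)x + (233/126)x² + (95/108)x³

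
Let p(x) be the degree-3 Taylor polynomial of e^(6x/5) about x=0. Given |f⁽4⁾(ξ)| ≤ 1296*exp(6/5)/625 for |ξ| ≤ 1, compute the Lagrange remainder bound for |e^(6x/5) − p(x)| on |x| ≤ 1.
54*exp(6/5)/625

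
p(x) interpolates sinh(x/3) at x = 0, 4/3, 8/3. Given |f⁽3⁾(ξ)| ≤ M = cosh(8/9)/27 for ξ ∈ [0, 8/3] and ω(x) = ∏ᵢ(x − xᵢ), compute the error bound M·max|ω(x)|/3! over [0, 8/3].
64*sqrt(3)*cosh(8/9)/19683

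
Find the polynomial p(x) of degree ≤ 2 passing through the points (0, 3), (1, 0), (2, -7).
-2*x**2 - x + 3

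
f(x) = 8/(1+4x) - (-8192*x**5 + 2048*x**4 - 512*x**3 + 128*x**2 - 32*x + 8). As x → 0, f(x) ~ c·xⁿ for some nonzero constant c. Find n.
6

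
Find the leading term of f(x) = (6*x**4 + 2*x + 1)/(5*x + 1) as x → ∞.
6*x**3/5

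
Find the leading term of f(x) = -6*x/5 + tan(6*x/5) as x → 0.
72*x**3/125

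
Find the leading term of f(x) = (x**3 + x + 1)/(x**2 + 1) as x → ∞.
x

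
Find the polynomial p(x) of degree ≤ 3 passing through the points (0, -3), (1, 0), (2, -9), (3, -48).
-3*x**3 + 3*x**2 + 3*x - 3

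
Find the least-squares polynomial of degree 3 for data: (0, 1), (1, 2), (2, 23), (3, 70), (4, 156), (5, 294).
13/18 + (-295/108)x + (55/18)x² + (199/108)x³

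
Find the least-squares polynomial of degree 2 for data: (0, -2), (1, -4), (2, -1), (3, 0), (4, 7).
-74/35 + (-83/35)x + (8/7)x²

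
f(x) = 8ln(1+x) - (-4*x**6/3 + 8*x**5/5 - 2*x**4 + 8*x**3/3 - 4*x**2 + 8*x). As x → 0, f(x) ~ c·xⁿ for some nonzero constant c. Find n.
7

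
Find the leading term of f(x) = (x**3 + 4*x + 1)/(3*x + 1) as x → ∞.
x**2/3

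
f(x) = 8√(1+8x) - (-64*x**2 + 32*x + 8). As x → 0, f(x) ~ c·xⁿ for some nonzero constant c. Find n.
3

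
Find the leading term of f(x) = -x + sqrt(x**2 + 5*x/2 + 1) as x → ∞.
5/4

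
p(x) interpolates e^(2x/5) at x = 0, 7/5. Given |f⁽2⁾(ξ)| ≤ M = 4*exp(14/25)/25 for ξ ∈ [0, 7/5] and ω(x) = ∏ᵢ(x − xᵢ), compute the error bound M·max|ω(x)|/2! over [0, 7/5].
49*exp(14/25)/1250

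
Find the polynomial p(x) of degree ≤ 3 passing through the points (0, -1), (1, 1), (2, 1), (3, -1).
-x**2 + 3*x - 1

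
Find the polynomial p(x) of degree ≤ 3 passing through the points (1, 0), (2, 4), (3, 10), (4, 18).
x**2 + x - 2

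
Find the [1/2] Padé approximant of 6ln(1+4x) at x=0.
24*x/(-4*x**2/3 + 2*x + 1)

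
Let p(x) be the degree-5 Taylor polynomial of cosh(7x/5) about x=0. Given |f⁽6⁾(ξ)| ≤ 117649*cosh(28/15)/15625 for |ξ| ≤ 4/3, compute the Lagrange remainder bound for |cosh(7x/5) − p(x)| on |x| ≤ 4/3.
30118144*cosh(28/15)/512578125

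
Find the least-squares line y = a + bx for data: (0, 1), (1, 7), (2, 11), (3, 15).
a = 8/5, b = 23/5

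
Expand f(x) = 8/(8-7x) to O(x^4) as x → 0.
1 + 7*x/8 + 49*x**2/64 + 343*x**3/512 + O(x**4)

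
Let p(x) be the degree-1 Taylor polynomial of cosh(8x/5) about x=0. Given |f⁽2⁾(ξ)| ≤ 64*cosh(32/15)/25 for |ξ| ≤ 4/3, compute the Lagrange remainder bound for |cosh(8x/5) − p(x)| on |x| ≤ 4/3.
512*cosh(32/15)/225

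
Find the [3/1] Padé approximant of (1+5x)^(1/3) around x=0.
(-125*x**3/81 + 25*x**2/9 + 5*x + 1)/(10*x/3 + 1)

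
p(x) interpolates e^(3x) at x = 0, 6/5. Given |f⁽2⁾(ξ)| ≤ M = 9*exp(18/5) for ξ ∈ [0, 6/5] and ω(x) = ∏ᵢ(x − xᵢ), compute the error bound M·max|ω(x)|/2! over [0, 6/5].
81*exp(18/5)/50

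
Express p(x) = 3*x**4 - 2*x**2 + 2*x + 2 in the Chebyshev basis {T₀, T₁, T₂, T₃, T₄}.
(17/8)T₀ + (2)T₁ + (1/2)T₂ + (3/8)T₄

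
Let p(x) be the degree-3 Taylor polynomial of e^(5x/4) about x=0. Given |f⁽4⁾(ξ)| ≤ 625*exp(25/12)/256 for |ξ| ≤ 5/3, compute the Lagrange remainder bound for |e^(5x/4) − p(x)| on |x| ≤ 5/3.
390625*exp(25/12)/497664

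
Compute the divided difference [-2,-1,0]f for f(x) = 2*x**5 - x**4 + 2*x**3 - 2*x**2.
-45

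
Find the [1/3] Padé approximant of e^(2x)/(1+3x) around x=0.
(5*x/7 + 1)/(38*x**3/21 - 23*x**2/7 + 12*x/7 + 1)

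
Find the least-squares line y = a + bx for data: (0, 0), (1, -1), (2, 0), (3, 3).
a = -1, b = 1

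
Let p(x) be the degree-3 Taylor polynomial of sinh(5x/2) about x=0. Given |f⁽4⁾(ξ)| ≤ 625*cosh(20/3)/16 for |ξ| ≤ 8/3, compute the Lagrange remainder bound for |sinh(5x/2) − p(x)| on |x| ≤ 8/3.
20000*cosh(20/3)/243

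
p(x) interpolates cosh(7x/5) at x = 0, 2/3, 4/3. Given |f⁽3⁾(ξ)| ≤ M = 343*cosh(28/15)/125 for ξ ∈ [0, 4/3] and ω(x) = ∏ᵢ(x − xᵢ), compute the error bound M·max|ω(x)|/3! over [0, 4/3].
2744*sqrt(3)*cosh(28/15)/91125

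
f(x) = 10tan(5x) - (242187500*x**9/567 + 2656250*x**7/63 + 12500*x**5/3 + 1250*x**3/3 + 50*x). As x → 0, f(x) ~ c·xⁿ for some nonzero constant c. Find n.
11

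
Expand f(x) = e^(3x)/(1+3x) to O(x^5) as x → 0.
1 + 9*x**2/2 - 9*x**3 + 243*x**4/8 + O(x**5)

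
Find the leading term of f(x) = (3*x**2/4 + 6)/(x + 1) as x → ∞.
3*x/4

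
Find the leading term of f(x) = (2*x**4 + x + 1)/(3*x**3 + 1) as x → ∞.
2*x/3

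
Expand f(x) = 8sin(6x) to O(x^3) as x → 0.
48*x + O(x**3)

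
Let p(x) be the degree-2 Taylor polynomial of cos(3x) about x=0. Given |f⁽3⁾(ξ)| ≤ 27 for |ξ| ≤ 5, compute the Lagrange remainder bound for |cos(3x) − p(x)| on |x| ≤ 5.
1125/2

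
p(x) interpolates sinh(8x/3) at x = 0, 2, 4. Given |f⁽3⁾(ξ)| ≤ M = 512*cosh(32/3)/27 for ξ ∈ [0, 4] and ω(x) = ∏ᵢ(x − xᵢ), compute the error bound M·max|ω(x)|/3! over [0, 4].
4096*sqrt(3)*cosh(32/3)/729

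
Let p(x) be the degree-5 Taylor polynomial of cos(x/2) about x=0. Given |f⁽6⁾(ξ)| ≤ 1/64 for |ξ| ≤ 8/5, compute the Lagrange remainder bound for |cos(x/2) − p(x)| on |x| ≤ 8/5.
256/703125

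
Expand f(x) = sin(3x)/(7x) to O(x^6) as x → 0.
3/7 - 9*x**2/14 + 81*x**4/280 + O(x**6)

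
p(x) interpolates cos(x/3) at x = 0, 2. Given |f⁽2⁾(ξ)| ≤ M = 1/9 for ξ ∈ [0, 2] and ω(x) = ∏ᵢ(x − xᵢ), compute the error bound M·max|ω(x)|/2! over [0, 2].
1/18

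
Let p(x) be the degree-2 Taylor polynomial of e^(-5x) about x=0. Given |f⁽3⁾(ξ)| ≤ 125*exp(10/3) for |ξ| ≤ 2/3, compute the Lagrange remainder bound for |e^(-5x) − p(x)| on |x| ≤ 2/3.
500*exp(10/3)/81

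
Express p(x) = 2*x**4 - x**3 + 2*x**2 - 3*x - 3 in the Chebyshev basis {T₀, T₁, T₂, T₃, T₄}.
(-5/4)T₀ + (-15/4)T₁ + (2)T₂ + (-1/4)T₃ + (1/4)T₄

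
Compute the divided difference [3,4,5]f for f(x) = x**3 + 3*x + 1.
12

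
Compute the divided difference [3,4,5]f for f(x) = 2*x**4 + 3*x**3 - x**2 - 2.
229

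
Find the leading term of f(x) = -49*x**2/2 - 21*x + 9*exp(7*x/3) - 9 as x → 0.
343*x**3/18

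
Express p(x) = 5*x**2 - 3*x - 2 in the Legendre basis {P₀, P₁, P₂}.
(-1/3)P₀ + (-3)P₁ + (10/3)P₂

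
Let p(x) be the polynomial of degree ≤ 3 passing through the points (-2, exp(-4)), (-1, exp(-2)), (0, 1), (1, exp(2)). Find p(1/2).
(-5*exp(2) + 1 + 5*(3 + exp(2))*exp(4))*exp(-4)/16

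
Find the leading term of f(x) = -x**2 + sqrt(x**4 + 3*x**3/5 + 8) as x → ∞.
3*x/10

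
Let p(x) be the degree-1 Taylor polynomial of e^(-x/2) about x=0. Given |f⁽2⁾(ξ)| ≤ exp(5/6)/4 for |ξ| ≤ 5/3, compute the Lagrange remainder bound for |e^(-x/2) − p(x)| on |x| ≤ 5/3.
25*exp(5/6)/72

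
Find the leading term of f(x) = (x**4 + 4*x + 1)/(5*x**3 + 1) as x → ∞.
x/5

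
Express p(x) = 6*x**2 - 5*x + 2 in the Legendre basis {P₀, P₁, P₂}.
(4)P₀ + (-5)P₁ + (4)P₂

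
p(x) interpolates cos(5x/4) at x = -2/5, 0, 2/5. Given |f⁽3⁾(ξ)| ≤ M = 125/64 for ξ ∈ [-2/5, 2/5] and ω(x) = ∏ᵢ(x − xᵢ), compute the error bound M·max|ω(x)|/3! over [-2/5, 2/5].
sqrt(3)/216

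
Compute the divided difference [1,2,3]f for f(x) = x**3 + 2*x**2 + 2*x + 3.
8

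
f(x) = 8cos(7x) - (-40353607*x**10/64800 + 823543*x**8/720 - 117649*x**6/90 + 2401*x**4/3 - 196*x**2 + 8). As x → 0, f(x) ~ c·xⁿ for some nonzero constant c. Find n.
12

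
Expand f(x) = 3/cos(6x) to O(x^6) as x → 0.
3 + 54*x**2 + 810*x**4 + O(x**6)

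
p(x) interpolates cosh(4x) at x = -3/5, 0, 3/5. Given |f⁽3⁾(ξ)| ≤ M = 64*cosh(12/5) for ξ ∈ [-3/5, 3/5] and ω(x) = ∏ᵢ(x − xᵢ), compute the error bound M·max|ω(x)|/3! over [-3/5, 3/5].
64*sqrt(3)*cosh(12/5)/125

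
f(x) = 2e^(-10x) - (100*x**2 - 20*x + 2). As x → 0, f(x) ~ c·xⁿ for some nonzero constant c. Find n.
3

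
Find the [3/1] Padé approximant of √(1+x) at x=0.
(-x**3/64 + 3*x**2/16 + 9*x/8 + 1)/(5*x/8 + 1)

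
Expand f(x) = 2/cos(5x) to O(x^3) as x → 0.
2 + 25*x**2 + O(x**3)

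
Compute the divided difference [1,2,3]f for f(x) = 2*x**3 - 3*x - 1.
12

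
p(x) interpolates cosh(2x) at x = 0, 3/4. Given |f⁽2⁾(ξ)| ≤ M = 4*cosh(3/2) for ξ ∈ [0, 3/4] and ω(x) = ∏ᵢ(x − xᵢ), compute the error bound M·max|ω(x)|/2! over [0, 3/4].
9*cosh(3/2)/32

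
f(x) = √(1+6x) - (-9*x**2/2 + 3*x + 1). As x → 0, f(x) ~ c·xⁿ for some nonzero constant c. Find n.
3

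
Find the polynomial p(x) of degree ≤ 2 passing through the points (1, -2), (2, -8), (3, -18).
-2*x**2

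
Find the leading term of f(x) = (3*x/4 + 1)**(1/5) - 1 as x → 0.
3*x/20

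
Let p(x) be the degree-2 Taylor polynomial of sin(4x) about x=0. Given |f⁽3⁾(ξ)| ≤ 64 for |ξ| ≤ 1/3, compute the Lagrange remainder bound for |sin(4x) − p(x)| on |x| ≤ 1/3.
32/81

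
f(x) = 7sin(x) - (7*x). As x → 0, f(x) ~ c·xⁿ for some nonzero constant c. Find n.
3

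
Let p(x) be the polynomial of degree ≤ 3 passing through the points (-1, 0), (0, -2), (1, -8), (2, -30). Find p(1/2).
-15/4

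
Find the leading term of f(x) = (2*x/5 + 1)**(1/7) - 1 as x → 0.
2*x/35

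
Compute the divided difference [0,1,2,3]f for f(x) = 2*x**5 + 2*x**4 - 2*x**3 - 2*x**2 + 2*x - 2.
60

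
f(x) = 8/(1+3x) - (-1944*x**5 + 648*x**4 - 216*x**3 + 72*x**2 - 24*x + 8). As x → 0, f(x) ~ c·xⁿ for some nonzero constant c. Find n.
6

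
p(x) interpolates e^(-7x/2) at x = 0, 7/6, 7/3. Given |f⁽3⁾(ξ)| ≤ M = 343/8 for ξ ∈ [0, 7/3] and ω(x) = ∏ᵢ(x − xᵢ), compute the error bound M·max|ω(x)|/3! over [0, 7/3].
117649*sqrt(3)/46656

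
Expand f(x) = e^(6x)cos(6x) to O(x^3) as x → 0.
1 + 6*x + O(x**3)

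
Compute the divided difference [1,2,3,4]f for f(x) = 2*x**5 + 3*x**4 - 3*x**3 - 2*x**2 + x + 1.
157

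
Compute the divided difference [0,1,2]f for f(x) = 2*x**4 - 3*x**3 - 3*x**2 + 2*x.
2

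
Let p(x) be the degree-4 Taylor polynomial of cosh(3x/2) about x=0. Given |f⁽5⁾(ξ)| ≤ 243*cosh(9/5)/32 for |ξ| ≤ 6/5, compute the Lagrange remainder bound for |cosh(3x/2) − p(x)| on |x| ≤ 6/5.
19683*cosh(9/5)/125000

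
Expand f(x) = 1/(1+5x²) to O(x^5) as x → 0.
1 - 5*x**2 + 25*x**4 + O(x**5)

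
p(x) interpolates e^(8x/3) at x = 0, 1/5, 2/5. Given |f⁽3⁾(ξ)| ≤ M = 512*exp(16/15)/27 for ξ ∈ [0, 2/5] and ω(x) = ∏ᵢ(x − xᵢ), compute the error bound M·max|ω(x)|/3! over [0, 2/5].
512*sqrt(3)*exp(16/15)/91125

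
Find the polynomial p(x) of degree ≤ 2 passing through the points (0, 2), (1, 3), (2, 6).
x**2 + 2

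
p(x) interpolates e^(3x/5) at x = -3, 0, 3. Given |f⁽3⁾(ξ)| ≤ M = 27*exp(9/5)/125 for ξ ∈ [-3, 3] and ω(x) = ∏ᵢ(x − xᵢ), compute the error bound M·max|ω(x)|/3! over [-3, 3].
27*sqrt(3)*exp(9/5)/125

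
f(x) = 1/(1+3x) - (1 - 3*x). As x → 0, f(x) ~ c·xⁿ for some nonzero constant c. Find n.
2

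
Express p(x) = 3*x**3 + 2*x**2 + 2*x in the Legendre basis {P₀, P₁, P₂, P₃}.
(2/3)P₀ + (19/5)P₁ + (4/3)P₂ + (6/5)P₃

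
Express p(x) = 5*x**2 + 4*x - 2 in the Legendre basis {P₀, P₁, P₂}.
(-1/3)P₀ + (4)P₁ + (10/3)P₂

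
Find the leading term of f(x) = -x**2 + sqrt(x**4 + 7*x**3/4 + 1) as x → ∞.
7*x/8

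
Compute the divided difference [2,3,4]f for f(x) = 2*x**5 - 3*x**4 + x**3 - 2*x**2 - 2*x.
412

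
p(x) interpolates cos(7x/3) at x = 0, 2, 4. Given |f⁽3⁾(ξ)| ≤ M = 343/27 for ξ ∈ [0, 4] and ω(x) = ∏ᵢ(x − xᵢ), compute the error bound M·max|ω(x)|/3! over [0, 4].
2744*sqrt(3)/729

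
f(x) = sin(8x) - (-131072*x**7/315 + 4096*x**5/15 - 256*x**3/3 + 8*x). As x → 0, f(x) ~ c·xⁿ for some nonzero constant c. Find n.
9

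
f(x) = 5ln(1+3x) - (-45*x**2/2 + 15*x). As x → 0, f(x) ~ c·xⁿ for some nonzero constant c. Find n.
3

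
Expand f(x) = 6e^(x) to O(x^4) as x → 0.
6 + 6*x + 3*x**2 + x**3 + O(x**4)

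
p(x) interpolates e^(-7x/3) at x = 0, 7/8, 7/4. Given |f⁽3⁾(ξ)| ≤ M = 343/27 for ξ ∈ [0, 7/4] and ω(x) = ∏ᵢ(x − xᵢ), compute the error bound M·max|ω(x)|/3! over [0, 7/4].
117649*sqrt(3)/373248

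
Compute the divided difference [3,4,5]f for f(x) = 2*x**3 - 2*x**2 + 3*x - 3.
22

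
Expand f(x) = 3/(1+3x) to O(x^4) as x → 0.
3 - 9*x + 27*x**2 - 81*x**3 + O(x**4)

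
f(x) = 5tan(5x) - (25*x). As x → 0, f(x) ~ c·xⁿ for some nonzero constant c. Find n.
3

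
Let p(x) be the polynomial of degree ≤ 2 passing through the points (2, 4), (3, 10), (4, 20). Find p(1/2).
5/2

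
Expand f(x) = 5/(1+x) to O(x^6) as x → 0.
5 - 5*x + 5*x**2 - 5*x**3 + 5*x**4 - 5*x**5 + O(x**6)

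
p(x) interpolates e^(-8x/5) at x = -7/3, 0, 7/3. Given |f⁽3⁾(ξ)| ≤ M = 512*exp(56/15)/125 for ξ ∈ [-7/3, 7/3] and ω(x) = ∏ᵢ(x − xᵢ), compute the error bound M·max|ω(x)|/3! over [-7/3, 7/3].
175616*sqrt(3)*exp(56/15)/91125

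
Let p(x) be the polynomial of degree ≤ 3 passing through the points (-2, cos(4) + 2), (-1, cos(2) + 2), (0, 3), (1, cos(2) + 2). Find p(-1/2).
cos(2)/2 - cos(4)/16 + 41/16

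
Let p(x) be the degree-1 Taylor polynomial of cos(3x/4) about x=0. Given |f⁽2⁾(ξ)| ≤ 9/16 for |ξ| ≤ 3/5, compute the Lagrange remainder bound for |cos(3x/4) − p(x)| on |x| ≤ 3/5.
81/800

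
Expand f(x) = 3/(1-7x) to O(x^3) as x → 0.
3 + 21*x + 147*x**2 + O(x**3)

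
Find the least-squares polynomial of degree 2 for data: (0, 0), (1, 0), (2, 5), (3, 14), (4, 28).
-1/35 + (-15/7)x + (16/7)x²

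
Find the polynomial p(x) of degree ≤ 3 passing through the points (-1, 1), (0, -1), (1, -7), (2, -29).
-2*x**3 - 2*x**2 - 2*x - 1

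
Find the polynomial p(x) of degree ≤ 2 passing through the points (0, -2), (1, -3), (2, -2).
x**2 - 2*x - 2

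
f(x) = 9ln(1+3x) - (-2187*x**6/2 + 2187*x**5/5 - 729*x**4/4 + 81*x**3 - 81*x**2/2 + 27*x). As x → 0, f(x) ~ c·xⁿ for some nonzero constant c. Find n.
7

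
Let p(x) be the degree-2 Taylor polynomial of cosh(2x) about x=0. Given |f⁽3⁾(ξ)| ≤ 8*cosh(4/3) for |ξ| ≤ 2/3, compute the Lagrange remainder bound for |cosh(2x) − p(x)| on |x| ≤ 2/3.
32*cosh(4/3)/81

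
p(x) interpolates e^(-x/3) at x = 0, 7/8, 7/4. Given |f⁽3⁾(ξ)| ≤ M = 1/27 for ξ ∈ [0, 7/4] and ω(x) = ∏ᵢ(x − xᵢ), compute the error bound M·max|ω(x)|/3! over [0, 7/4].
343*sqrt(3)/373248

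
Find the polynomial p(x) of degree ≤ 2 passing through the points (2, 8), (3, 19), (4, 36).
3*x**2 - 4*x + 4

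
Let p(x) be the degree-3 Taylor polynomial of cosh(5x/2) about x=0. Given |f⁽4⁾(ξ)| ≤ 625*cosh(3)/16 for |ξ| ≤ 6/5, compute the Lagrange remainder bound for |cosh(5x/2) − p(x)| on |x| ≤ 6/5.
27*cosh(3)/8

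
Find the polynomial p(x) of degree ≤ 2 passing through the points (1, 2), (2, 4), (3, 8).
x**2 - x + 2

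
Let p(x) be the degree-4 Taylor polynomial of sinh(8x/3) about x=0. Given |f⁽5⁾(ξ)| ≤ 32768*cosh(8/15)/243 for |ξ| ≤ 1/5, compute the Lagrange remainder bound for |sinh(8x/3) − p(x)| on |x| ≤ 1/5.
4096*cosh(8/15)/11390625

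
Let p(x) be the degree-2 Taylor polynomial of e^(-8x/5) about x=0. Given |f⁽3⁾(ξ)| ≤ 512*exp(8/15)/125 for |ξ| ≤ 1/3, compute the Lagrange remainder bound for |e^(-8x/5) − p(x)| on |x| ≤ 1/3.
256*exp(8/15)/10125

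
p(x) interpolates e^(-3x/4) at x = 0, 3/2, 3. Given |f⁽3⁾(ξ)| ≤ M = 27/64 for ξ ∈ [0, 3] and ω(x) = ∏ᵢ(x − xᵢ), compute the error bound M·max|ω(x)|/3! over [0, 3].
27*sqrt(3)/512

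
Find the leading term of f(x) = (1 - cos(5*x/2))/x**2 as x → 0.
25/8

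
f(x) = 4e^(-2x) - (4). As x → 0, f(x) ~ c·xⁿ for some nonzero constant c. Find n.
1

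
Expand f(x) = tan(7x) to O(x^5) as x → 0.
7*x + 343*x**3/3 + O(x**5)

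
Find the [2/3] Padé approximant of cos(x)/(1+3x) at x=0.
(1 - 5*x**2/12)/(x**3/4 + x**2/12 + 3*x + 1)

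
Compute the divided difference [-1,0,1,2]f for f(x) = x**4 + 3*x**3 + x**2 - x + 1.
5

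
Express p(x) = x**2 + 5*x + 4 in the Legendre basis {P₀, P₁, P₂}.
(13/3)P₀ + (5)P₁ + (2/3)P₂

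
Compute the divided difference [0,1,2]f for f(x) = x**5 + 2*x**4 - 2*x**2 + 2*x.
27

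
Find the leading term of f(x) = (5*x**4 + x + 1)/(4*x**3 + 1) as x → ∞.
5*x/4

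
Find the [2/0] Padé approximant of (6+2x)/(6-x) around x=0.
x**2/12 + x/2 + 1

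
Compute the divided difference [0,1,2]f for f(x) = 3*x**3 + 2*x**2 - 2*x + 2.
11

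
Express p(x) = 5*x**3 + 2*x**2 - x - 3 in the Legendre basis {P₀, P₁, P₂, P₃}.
(-7/3)P₀ + (2)P₁ + (4/3)P₂ + (2)P₃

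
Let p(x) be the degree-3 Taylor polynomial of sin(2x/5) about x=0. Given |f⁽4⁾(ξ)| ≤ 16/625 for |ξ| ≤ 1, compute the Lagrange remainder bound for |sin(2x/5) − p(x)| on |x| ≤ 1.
2/1875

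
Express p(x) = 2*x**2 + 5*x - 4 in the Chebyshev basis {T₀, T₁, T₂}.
(-3)T₀ + (5)T₁ + T₂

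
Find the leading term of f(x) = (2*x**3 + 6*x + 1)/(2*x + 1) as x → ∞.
x**2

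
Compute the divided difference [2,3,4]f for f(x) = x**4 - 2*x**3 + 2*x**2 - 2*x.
39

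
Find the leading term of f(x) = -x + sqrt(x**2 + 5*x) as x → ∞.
5/2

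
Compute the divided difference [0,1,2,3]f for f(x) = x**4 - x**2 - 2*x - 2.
6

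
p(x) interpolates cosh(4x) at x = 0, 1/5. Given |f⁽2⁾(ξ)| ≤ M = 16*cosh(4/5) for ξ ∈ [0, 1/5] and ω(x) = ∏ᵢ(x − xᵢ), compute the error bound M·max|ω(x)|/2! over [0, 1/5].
2*cosh(4/5)/25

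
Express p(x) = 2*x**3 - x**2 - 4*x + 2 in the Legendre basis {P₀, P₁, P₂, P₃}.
(5/3)P₀ + (-14/5)P₁ + (-2/3)P₂ + (4/5)P₃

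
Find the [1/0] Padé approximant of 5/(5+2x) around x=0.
1 - 2*x/5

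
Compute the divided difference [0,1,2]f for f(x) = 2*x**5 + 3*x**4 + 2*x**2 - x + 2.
53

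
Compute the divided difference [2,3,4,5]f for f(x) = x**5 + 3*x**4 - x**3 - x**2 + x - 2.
166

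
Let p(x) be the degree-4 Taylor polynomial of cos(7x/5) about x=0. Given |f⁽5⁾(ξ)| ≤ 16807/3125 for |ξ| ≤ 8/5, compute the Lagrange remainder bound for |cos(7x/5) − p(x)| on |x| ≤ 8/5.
68841472/146484375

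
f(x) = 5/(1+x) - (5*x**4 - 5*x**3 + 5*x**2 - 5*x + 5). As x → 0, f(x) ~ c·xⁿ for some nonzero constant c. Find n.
5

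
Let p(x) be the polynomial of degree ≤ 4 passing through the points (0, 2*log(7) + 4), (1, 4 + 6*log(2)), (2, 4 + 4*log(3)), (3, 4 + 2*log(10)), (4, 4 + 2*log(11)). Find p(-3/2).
log(1872797819754501433162325209838239048686050199724979277482993169*11**(59/64)*3**(13/16)*5**(15/16)*7**(3/64)/6805647338418769269267492148635364229120000000000000000000000000) + 4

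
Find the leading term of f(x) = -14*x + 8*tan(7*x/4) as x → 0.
343*x**3/24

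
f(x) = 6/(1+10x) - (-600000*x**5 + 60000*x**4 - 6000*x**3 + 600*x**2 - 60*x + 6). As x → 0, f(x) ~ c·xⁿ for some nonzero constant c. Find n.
6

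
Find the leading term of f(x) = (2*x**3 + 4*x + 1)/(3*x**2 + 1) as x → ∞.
2*x/3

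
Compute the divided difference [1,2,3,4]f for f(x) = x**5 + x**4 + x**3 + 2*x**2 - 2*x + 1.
76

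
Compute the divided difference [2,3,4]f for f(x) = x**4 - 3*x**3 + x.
28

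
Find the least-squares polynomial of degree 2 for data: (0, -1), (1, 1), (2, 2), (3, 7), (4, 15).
-18/35 + (-27/35)x + (8/7)x²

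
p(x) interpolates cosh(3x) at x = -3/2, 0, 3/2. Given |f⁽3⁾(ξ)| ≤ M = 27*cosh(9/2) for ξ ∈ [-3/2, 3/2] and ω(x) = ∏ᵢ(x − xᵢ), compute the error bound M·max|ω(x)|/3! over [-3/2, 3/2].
27*sqrt(3)*cosh(9/2)/8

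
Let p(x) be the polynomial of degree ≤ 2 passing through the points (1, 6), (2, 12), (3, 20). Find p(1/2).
15/4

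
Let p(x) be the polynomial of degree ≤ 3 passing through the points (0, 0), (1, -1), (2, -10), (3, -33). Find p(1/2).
1/8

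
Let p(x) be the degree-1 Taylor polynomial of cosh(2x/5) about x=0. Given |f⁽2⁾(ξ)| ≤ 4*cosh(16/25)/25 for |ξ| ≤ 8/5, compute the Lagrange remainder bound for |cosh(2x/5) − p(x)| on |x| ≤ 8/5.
128*cosh(16/25)/625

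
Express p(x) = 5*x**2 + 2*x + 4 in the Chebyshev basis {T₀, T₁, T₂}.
(13/2)T₀ + (2)T₁ + (5/2)T₂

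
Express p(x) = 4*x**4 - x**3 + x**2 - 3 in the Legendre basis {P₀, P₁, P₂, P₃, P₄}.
(-28/15)P₀ + (-3/5)P₁ + (62/21)P₂ + (-2/5)P₃ + (32/35)P₄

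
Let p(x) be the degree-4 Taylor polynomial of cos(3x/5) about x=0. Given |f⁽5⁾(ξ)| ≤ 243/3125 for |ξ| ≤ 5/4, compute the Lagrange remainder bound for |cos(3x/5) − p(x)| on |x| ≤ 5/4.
81/40960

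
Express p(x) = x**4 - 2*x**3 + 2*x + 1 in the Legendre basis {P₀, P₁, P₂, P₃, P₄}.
(6/5)P₀ + (4/5)P₁ + (4/7)P₂ + (-4/5)P₃ + (8/35)P₄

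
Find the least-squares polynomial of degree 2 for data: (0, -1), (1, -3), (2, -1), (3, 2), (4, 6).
-47/35 + (-127/70)x + (13/14)x²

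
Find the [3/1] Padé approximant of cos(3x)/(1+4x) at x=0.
(27*x**3/32 - 441*x**2/92 + 27*x/368 + 1)/(1499*x/368 + 1)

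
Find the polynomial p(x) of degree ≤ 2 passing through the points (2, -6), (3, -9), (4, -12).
-3*x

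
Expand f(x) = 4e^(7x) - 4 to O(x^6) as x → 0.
28*x + 98*x**2 + 686*x**3/3 + 2401*x**4/6 + 16807*x**5/30 + O(x**6)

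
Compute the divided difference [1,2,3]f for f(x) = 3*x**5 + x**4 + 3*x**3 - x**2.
312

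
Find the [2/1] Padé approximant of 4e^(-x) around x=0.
(2*x**2/3 - 8*x/3 + 4)/(x/3 + 1)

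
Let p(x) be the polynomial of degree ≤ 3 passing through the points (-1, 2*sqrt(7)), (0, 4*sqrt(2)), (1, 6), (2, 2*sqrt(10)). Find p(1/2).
-sqrt(10)/8 - sqrt(7)/8 + 9*sqrt(2)/4 + 27/8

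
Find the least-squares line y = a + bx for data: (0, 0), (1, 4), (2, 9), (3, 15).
a = -1/2, b = 5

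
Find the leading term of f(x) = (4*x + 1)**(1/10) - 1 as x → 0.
2*x/5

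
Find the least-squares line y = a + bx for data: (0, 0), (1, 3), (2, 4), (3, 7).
a = 1/5, b = 11/5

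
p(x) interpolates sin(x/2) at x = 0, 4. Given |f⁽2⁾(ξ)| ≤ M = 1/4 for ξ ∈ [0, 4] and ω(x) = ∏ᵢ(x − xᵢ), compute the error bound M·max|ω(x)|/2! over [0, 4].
1/2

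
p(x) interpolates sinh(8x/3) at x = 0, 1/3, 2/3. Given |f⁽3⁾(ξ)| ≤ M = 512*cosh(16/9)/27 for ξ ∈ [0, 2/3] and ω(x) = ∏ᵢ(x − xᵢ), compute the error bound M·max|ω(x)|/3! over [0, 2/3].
512*sqrt(3)*cosh(16/9)/19683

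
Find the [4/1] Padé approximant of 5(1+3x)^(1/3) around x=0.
(5*x**4/3 - 8*x**3/3 + 6*x**2 + 16*x + 5)/(11*x/5 + 1)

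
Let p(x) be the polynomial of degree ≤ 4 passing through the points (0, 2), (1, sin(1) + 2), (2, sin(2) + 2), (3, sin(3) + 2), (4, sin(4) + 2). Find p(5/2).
-5*sin(1)/32 - 5*sin(4)/128 + 15*sin(3)/32 + 45*sin(2)/64 + 2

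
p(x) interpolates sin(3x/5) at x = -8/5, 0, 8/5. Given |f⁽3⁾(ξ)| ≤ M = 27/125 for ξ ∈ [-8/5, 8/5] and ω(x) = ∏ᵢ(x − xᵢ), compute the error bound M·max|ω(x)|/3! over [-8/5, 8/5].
512*sqrt(3)/15625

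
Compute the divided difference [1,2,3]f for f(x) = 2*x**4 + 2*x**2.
52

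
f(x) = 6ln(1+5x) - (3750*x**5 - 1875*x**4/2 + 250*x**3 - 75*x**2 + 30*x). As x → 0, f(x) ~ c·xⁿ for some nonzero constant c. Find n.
6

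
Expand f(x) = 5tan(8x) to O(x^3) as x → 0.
40*x + O(x**3)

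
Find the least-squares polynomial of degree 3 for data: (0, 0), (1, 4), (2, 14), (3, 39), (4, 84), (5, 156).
2/21 + (20/9)x + (5/21)x² + (10/9)x³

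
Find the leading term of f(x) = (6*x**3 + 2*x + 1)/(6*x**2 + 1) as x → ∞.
x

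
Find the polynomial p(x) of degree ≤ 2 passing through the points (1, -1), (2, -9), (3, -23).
-3*x**2 + x + 1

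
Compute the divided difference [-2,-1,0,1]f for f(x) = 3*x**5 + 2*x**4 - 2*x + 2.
11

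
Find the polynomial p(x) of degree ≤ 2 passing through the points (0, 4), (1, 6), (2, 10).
x**2 + x + 4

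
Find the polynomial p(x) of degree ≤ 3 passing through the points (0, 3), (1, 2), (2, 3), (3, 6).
x**2 - 2*x + 3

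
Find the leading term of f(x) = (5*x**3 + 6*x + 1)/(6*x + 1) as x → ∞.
5*x**2/6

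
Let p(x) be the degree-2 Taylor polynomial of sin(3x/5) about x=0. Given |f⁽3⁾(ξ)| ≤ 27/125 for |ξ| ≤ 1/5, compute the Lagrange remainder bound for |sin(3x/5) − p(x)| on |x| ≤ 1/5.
9/31250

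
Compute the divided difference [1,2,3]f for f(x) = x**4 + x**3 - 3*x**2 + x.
28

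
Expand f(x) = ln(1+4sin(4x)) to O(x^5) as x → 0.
16*x - 128*x**2 + 3968*x**3/3 - 47104*x**4/3 + O(x**5)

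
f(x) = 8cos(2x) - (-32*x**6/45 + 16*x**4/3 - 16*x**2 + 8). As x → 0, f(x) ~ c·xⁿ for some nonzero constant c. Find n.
8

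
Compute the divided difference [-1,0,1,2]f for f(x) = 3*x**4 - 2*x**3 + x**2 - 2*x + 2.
4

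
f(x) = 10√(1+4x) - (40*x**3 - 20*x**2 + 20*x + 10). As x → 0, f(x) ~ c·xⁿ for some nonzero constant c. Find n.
4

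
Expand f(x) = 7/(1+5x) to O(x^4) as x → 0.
7 - 35*x + 175*x**2 - 875*x**3 + O(x**4)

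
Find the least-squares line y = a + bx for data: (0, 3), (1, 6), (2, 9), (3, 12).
a = 3, b = 3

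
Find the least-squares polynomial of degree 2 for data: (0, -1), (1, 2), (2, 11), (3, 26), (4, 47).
-1 + (3)x²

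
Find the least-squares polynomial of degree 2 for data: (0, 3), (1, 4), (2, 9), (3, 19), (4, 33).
106/35 + (-19/14)x + (31/14)x²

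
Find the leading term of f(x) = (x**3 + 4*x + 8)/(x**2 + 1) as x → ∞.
x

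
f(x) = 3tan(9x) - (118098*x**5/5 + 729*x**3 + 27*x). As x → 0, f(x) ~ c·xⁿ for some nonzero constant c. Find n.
7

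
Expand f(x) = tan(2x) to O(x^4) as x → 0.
2*x + 8*x**3/3 + O(x**4)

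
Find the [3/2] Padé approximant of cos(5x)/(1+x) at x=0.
(2825*x**3/276 - 2825*x**2/276 - x + 1)/(349*x**2/276 + 1)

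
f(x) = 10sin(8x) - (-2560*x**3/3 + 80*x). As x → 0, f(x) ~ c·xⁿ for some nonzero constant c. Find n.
5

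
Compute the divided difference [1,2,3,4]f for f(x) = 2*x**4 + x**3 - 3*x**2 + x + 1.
21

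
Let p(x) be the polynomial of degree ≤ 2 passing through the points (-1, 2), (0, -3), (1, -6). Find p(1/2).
-19/4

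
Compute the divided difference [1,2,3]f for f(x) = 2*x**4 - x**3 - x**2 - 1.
43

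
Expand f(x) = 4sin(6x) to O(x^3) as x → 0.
24*x + O(x**3)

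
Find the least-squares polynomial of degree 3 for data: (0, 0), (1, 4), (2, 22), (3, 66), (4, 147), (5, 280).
-11/126 + (185/108)x + (67/126)x² + (223/108)x³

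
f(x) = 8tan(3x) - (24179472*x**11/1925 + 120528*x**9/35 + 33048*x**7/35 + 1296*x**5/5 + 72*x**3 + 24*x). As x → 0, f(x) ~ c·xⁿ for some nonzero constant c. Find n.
13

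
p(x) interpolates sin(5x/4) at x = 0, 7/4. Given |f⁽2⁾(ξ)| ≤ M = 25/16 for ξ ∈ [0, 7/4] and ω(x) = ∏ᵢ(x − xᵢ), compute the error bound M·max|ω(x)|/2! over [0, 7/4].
1225/2048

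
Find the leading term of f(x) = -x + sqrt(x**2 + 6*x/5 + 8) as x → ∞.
3/5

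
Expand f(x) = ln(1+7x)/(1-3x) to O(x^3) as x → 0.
7*x - 7*x**2/2 + O(x**3)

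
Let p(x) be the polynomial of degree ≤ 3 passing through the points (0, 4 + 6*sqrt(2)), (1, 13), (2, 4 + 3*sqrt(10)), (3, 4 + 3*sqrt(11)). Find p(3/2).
-3*sqrt(11)/16 - 3*sqrt(2)/8 + 27*sqrt(10)/16 + 145/16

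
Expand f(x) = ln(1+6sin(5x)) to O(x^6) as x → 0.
30*x - 450*x**2 + 8875*x**3 - 198750*x**4 + 18990625*x**5/4 + O(x**6)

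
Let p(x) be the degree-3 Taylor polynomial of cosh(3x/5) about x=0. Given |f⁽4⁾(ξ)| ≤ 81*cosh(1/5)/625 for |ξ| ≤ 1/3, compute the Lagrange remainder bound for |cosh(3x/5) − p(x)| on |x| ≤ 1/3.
cosh(1/5)/15000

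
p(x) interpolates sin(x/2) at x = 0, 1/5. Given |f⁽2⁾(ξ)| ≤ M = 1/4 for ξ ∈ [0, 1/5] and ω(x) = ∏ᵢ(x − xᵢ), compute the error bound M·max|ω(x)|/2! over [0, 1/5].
1/800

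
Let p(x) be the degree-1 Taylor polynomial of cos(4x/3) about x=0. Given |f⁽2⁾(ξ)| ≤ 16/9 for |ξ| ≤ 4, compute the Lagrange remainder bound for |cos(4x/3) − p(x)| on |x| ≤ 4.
128/9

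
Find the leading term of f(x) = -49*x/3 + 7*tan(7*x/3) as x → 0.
2401*x**3/81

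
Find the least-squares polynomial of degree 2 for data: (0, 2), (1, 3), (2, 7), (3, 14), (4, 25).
73/35 + (-61/70)x + (23/14)x²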